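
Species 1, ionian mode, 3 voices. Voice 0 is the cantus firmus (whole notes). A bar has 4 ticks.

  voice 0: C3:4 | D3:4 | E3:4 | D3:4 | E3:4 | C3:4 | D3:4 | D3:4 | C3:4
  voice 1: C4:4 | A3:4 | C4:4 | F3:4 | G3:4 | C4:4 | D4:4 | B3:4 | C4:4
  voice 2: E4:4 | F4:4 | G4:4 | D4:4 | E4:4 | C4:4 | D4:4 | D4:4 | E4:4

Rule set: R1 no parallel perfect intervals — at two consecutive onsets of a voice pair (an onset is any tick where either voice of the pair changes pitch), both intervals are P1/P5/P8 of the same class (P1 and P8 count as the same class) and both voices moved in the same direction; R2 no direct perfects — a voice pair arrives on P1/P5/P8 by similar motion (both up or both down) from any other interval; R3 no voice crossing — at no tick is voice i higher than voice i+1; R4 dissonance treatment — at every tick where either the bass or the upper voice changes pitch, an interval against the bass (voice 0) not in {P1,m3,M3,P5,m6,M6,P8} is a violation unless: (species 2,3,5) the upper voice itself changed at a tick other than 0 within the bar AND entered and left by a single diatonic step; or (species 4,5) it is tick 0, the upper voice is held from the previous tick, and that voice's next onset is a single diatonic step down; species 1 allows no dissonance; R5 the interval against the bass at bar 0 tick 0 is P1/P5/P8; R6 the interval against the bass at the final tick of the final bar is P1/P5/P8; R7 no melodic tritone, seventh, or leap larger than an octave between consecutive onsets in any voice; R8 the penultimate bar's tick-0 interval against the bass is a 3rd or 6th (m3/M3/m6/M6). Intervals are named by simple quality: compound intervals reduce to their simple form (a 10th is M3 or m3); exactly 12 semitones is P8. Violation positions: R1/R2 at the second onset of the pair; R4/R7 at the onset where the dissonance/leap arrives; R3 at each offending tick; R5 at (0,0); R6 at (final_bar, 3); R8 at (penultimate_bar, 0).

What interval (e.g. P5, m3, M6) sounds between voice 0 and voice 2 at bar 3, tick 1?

P8

voice 0=D3 voice 2=D4 -> P8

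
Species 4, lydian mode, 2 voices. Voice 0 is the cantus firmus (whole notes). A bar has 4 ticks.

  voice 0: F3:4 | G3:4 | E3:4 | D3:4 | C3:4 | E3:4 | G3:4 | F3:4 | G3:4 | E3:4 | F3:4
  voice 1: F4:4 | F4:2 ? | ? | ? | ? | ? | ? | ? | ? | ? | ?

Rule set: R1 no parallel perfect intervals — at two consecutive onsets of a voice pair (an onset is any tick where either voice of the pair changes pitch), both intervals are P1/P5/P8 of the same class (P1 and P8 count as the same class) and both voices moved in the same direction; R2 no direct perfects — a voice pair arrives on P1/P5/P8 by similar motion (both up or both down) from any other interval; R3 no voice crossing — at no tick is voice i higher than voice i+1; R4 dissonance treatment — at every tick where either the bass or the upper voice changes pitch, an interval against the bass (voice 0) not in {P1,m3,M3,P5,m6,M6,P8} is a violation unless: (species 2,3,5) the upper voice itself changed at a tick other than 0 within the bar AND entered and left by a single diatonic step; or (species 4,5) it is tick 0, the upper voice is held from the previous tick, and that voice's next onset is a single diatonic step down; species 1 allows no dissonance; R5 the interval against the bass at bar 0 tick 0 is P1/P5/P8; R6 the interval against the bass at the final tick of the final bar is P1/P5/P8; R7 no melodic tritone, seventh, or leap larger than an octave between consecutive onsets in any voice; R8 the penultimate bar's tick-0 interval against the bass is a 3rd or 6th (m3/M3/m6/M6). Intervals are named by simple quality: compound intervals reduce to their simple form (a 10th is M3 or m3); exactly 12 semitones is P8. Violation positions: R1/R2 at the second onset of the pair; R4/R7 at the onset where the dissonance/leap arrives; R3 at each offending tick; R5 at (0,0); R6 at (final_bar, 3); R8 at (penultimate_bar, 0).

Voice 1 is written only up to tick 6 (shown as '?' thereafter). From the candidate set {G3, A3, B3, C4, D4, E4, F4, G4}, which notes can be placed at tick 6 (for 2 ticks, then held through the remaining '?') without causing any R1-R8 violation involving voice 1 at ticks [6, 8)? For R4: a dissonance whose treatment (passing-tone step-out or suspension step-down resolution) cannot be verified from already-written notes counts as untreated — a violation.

G3: violates R7
A3: violates R4
B3: violates R7
C4: violates R4
D4: legal
E4: legal
F4: legal
G4: legal

{D4, E4, F4, G4}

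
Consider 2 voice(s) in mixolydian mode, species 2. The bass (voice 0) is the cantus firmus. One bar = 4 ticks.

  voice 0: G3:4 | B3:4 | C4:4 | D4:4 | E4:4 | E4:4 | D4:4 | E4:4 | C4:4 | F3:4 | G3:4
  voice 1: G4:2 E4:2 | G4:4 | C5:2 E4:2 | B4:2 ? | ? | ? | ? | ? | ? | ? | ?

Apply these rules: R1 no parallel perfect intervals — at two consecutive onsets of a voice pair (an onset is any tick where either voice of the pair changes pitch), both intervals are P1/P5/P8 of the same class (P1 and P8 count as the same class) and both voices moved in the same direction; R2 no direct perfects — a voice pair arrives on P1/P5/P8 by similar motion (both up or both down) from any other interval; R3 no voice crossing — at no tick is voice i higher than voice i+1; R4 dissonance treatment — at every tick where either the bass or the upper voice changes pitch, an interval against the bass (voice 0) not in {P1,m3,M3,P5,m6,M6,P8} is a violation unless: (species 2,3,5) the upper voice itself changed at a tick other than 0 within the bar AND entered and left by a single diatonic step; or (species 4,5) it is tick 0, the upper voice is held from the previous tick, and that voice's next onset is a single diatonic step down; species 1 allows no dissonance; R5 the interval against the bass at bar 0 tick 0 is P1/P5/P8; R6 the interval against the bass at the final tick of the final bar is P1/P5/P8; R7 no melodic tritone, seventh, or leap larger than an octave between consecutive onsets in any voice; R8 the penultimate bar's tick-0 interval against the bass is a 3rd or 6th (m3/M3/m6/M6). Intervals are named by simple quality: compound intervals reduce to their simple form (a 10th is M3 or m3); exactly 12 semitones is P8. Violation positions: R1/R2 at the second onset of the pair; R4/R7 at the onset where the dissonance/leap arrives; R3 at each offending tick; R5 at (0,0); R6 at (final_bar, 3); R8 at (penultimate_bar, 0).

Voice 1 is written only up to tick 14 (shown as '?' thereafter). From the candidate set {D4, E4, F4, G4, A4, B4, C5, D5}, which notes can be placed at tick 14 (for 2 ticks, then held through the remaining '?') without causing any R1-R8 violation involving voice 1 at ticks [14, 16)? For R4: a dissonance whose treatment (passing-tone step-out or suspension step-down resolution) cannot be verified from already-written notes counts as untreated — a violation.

{A4, B4, D4, D5}

D4: legal
E4: violates R4
F4: violates R7
G4: violates R4
A4: legal
B4: legal
C5: violates R4
D5: legal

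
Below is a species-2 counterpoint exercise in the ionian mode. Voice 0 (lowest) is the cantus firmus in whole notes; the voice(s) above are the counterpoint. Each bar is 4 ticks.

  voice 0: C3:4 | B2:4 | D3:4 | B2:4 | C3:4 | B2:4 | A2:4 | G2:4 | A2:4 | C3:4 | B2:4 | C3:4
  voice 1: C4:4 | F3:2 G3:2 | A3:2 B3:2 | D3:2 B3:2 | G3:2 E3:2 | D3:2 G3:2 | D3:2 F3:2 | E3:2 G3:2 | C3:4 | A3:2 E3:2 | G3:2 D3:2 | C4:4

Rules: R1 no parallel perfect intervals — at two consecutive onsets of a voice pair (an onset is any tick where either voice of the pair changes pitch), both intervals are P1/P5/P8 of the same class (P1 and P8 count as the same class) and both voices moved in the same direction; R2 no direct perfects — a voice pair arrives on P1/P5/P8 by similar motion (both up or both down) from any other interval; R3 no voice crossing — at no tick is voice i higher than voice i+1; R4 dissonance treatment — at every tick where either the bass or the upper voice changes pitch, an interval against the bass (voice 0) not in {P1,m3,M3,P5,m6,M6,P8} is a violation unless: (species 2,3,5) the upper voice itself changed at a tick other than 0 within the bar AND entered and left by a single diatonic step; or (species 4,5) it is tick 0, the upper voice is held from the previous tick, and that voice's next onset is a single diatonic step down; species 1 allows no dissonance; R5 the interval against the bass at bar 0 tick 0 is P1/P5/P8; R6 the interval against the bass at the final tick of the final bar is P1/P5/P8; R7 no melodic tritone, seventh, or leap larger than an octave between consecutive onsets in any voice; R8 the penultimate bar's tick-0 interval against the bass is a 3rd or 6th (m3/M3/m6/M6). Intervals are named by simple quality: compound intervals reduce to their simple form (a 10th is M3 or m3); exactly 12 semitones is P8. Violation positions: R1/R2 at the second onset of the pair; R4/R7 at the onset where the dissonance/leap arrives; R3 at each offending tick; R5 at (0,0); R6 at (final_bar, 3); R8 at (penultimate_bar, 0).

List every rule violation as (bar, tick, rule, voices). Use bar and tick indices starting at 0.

(1, 0, R4, (0, 1))
(2, 0, R2, (0, 1))
(6, 0, R4, (0, 1))
(11, 0, R2, (0, 1))
(11, 0, R7, (1,))

bar 0: v0=C3 v1=C4 downbeat P8
bar 1: v0=B2 v1=F3 downbeat TT
bar 2: v0=D3 v1=A3 downbeat P5
bar 3: v0=B2 v1=D3 downbeat m3
bar 4: v0=C3 v1=G3 downbeat P5
bar 5: v0=B2 v1=D3 downbeat m3
bar 6: v0=A2 v1=D3 downbeat P4
bar 7: v0=G2 v1=E3 downbeat M6
bar 8: v0=A2 v1=C3 downbeat m3
bar 9: v0=C3 v1=A3 downbeat M6
bar 10: v0=B2 v1=G3 downbeat m6
bar 11: v0=C3 v1=C4 downbeat P8
  -> R4 @ bar 1 tick 0 v(0, 1): B2/F3 TT untreated
  -> R2 @ bar 2 tick 0 v(0, 1): B2/G3 m6 -> D3/A3 P5 similar
  -> R4 @ bar 6 tick 0 v(0, 1): A2/D3 P4 untreated
  -> R2 @ bar 11 tick 0 v(0, 1): B2/D3 m3 -> C3/C4 P8 similar
  -> R7 @ bar 11 tick 0 v(1,): D3->C4 leap 10st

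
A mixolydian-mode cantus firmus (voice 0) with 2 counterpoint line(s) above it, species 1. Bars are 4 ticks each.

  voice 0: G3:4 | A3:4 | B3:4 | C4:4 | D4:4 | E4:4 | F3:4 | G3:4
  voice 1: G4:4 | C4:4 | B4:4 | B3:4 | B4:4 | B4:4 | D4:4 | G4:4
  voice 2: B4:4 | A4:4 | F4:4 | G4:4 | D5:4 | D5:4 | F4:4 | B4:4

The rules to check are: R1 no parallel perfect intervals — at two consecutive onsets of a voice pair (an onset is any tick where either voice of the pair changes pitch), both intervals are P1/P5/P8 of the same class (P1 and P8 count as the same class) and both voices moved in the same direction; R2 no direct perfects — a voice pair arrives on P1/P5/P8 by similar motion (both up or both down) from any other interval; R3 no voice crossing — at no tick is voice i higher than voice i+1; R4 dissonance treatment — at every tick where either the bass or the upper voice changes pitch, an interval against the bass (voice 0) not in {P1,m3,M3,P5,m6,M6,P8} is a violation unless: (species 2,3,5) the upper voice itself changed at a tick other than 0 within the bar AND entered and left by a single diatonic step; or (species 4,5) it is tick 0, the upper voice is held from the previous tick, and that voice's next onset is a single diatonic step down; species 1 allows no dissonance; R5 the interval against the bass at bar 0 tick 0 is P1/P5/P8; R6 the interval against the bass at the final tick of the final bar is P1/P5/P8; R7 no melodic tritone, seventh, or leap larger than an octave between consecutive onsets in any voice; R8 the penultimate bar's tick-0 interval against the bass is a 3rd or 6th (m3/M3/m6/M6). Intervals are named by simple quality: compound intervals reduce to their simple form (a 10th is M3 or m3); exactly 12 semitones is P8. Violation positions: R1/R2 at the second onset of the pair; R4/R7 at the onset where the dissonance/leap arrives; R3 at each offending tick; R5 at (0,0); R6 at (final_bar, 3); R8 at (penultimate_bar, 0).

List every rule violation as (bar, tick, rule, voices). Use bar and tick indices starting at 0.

(0, 0, R5, (0, 2))
(2, 0, R2, (0, 1))
(2, 0, R3, (1, 2))
(2, 0, R4, (0, 2))
(2, 0, R7, (1,))
(2, 1, R3, (1, 2))
(2, 2, R3, (1, 2))
(2, 3, R3, (1, 2))
(3, 0, R2, (0, 2))
(3, 0, R3, (0, 1))
(3, 0, R4, (0, 1))
(3, 1, R3, (0, 1))
(3, 2, R3, (0, 1))
(3, 3, R3, (0, 1))
(4, 0, R2, (0, 2))
(5, 0, R4, (0, 2))
(6, 0, R2, (0, 2))
(6, 0, R7, (0,))
(6, 0, R8, (0, 2))
(7, 0, R2, (0, 1))
(7, 0, R7, (2,))
(7, 3, R6, (0, 2))

bar 0: v0=G3 v1=G4 v2=B4 downbeat M3
bar 1: v0=A3 v1=C4 v2=A4 downbeat P8
bar 2: v0=B3 v1=B4 v2=F4 downbeat TT
bar 3: v0=C4 v1=B3 v2=G4 downbeat P5
bar 4: v0=D4 v1=B4 v2=D5 downbeat P8
bar 5: v0=E4 v1=B4 v2=D5 downbeat m7
bar 6: v0=F3 v1=D4 v2=F4 downbeat P8
bar 7: v0=G3 v1=G4 v2=B4 downbeat M3
  -> R5 @ bar 0 tick 0 v(0, 2): opens on M3
  -> R2 @ bar 2 tick 0 v(0, 1): A3/C4 m3 -> B3/B4 P8 similar
  -> R3 @ bar 2 tick 0 v(1, 2): B4 above F4
  -> R4 @ bar 2 tick 0 v(0, 2): B3/F4 TT untreated
  -> R7 @ bar 2 tick 0 v(1,): C4->B4 leap 11st
  -> R3 @ bar 2 tick 1 v(1, 2): B4 above F4
  -> R3 @ bar 2 tick 2 v(1, 2): B4 above F4
  -> R3 @ bar 2 tick 3 v(1, 2): B4 above F4
  -> R2 @ bar 3 tick 0 v(0, 2): B3/F4 TT -> C4/G4 P5 similar
  -> R3 @ bar 3 tick 0 v(0, 1): C4 above B3
  -> R4 @ bar 3 tick 0 v(0, 1): C4/B3 m2 untreated
  -> R3 @ bar 3 tick 1 v(0, 1): C4 above B3
  -> R3 @ bar 3 tick 2 v(0, 1): C4 above B3
  -> R3 @ bar 3 tick 3 v(0, 1): C4 above B3
  -> R2 @ bar 4 tick 0 v(0, 2): C4/G4 P5 -> D4/D5 P8 similar
  -> R4 @ bar 5 tick 0 v(0, 2): E4/D5 m7 untreated
  -> R2 @ bar 6 tick 0 v(0, 2): E4/D5 m7 -> F3/F4 P8 similar
  -> R7 @ bar 6 tick 0 v(0,): E4->F3 leap 11st
  -> R8 @ bar 6 tick 0 v(0, 2): penult P8 not 3rd/6th
  -> R2 @ bar 7 tick 0 v(0, 1): F3/D4 M6 -> G3/G4 P8 similar
  -> R7 @ bar 7 tick 0 v(2,): F4->B4 leap 6st
  -> R6 @ bar 7 tick 3 v(0, 2): closes on M3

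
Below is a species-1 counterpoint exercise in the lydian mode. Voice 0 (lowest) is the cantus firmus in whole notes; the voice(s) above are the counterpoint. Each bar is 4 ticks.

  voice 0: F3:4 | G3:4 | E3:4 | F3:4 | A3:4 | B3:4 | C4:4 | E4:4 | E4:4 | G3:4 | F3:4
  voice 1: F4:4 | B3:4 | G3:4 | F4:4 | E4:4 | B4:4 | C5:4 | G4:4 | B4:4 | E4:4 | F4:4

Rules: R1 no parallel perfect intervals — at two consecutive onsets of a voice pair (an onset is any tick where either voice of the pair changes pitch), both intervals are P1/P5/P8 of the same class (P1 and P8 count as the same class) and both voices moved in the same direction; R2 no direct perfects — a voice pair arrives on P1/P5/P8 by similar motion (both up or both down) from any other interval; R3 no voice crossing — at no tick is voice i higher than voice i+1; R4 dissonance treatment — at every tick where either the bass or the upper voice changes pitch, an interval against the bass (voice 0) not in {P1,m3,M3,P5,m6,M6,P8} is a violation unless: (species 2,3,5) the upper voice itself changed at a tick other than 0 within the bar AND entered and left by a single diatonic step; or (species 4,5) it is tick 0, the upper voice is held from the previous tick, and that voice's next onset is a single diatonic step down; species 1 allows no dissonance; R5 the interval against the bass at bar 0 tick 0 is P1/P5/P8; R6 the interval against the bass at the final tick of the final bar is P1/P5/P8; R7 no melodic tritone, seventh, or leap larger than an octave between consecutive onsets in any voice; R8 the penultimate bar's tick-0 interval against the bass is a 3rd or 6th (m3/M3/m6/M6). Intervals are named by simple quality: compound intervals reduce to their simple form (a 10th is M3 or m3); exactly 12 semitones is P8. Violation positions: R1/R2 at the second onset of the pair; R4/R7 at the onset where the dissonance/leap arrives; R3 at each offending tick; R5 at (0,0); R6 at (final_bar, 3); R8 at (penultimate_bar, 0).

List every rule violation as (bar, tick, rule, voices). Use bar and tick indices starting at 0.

(1, 0, R7, (1,))
(3, 0, R2, (0, 1))
(3, 0, R7, (1,))
(5, 0, R2, (0, 1))
(6, 0, R1, (0, 1))

bar 0: v0=F3 v1=F4 downbeat P8
bar 1: v0=G3 v1=B3 downbeat M3
bar 2: v0=E3 v1=G3 downbeat m3
bar 3: v0=F3 v1=F4 downbeat P8
bar 4: v0=A3 v1=E4 downbeat P5
bar 5: v0=B3 v1=B4 downbeat P8
bar 6: v0=C4 v1=C5 downbeat P8
bar 7: v0=E4 v1=G4 downbeat m3
bar 8: v0=E4 v1=B4 downbeat P5
bar 9: v0=G3 v1=E4 downbeat M6
bar 10: v0=F3 v1=F4 downbeat P8
  -> R7 @ bar 1 tick 0 v(1,): F4->B3 leap 6st
  -> R2 @ bar 3 tick 0 v(0, 1): E3/G3 m3 -> F3/F4 P8 similar
  -> R7 @ bar 3 tick 0 v(1,): G3->F4 leap 10st
  -> R2 @ bar 5 tick 0 v(0, 1): A3/E4 P5 -> B3/B4 P8 similar
  -> R1 @ bar 6 tick 0 v(0, 1): B3/B4 P8 -> C4/C5 P8 similar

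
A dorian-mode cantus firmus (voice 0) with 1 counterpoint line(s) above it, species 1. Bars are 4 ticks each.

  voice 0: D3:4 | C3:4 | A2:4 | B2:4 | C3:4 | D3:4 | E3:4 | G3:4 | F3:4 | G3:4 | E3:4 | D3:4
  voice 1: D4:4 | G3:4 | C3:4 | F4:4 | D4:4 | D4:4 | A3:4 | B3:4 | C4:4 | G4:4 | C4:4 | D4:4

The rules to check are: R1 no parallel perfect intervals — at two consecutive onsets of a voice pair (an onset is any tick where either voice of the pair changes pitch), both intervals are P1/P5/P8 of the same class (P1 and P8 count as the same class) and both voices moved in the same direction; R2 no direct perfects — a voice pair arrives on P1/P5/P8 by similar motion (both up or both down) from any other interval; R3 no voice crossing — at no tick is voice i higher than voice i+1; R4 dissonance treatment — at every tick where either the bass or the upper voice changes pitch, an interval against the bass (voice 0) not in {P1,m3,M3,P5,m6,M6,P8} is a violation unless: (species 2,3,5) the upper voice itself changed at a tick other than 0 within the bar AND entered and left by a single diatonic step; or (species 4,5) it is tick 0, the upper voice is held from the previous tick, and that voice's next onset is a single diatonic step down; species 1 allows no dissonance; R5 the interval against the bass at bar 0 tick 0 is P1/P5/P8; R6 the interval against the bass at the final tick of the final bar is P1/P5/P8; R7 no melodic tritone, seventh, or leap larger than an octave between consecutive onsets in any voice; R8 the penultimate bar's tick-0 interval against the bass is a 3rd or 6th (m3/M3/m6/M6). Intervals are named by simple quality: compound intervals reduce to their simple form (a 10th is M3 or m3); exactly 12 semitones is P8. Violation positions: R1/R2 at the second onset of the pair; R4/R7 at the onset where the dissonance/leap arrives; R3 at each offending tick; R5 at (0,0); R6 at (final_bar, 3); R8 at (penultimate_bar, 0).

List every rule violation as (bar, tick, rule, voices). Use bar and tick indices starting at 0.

bar 0: v0=D3 v1=D4 downbeat P8
bar 1: v0=C3 v1=G3 downbeat P5
bar 2: v0=A2 v1=C3 downbeat m3
bar 3: v0=B2 v1=F4 downbeat TT
bar 4: v0=C3 v1=D4 downbeat M2
bar 5: v0=D3 v1=D4 downbeat P8
bar 6: v0=E3 v1=A3 downbeat P4
bar 7: v0=G3 v1=B3 downbeat M3
bar 8: v0=F3 v1=C4 downbeat P5
bar 9: v0=G3 v1=G4 downbeat P8
bar 10: v0=E3 v1=C4 downbeat m6
bar 11: v0=D3 v1=D4 downbeat P8
  -> R2 @ bar 1 tick 0 v(0, 1): D3/D4 P8 -> C3/G3 P5 similar
  -> R4 @ bar 3 tick 0 v(0, 1): B2/F4 TT untreated
  -> R7 @ bar 3 tick 0 v(1,): C3->F4 leap 17st
  -> R4 @ bar 4 tick 0 v(0, 1): C3/D4 M2 untreated
  -> R4 @ bar 6 tick 0 v(0, 1): E3/A3 P4 untreated
  -> R2 @ bar 9 tick 0 v(0, 1): F3/C4 P5 -> G3/G4 P8 similar

(1, 0, R2, (0, 1))
(3, 0, R4, (0, 1))
(3, 0, R7, (1,))
(4, 0, R4, (0, 1))
(6, 0, R4, (0, 1))
(9, 0, R2, (0, 1))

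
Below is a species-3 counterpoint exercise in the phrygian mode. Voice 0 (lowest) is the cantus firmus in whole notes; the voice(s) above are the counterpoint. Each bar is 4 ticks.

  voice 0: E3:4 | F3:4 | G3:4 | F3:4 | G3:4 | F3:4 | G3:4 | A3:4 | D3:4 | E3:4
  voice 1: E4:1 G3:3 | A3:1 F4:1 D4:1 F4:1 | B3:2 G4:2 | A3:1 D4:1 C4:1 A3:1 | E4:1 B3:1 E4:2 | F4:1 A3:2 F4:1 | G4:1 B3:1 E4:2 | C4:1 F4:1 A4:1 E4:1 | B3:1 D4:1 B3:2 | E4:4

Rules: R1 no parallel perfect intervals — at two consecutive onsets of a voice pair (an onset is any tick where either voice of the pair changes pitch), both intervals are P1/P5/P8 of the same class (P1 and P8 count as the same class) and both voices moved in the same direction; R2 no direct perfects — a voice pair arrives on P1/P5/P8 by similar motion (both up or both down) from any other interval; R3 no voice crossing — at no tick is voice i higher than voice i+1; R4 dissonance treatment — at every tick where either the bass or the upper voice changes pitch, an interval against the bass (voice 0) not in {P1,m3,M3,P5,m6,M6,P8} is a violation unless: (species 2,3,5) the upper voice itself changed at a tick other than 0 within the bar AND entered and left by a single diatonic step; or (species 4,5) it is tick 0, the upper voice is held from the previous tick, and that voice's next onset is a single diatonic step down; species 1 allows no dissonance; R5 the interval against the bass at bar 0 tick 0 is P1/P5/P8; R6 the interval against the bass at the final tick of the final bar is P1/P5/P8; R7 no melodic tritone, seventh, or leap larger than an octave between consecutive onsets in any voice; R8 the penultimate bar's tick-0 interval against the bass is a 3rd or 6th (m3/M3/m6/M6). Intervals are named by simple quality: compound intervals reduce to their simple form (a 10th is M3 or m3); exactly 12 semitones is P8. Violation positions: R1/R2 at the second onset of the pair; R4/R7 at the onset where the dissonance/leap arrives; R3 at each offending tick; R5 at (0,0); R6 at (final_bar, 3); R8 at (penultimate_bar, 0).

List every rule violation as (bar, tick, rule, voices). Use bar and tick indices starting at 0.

bar 0: v0=E3 v1=E4 downbeat P8
bar 1: v0=F3 v1=A3 downbeat M3
bar 2: v0=G3 v1=B3 downbeat M3
bar 3: v0=F3 v1=A3 downbeat M3
bar 4: v0=G3 v1=E4 downbeat M6
bar 5: v0=F3 v1=F4 downbeat P8
bar 6: v0=G3 v1=G4 downbeat P8
bar 7: v0=A3 v1=C4 downbeat m3
bar 8: v0=D3 v1=B3 downbeat M6
bar 9: v0=E3 v1=E4 downbeat P8
  -> R7 @ bar 2 tick 0 v(1,): F4->B3 leap 6st
  -> R7 @ bar 3 tick 0 v(1,): G4->A3 leap 10st
  -> R1 @ bar 6 tick 0 v(0, 1): F3/F4 P8 -> G3/G4 P8 similar
  -> R2 @ bar 9 tick 0 v(0, 1): D3/B3 M6 -> E3/E4 P8 similar

(2, 0, R7, (1,))
(3, 0, R7, (1,))
(6, 0, R1, (0, 1))
(9, 0, R2, (0, 1))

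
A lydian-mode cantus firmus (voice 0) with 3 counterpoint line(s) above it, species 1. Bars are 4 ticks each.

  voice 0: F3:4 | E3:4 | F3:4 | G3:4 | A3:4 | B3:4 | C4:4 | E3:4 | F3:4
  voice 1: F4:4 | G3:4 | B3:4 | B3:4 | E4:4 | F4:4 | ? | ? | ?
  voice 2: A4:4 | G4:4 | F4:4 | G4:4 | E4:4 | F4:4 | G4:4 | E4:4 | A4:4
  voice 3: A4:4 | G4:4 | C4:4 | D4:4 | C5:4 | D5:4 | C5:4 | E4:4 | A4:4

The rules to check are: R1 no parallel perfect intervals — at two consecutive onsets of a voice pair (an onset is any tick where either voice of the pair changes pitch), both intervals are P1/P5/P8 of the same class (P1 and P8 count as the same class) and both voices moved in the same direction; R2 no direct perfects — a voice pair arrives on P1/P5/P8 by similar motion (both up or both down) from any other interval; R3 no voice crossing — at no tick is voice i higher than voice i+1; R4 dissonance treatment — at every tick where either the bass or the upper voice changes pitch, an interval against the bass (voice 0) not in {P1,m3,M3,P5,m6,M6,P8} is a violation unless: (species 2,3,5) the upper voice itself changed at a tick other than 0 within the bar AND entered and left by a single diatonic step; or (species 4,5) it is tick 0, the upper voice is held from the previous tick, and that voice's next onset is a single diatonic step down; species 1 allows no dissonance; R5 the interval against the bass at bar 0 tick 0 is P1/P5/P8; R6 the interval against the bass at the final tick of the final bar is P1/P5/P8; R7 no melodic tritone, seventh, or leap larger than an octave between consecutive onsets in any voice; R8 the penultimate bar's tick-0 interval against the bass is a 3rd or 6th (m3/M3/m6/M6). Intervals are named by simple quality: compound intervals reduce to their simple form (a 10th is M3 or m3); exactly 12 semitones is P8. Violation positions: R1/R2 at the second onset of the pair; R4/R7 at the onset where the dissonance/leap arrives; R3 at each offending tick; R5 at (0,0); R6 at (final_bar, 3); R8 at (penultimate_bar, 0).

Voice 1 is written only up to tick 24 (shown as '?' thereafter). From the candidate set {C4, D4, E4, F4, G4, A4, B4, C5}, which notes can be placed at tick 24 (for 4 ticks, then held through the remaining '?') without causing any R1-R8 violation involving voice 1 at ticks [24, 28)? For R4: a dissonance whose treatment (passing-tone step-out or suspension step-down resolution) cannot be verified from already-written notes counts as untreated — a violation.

C4: violates R2
D4: violates R4
E4: legal
F4: violates R4
G4: violates R1,R2
A4: violates R3
B4: violates R3,R4,R7
C5: violates R2,R3

{E4}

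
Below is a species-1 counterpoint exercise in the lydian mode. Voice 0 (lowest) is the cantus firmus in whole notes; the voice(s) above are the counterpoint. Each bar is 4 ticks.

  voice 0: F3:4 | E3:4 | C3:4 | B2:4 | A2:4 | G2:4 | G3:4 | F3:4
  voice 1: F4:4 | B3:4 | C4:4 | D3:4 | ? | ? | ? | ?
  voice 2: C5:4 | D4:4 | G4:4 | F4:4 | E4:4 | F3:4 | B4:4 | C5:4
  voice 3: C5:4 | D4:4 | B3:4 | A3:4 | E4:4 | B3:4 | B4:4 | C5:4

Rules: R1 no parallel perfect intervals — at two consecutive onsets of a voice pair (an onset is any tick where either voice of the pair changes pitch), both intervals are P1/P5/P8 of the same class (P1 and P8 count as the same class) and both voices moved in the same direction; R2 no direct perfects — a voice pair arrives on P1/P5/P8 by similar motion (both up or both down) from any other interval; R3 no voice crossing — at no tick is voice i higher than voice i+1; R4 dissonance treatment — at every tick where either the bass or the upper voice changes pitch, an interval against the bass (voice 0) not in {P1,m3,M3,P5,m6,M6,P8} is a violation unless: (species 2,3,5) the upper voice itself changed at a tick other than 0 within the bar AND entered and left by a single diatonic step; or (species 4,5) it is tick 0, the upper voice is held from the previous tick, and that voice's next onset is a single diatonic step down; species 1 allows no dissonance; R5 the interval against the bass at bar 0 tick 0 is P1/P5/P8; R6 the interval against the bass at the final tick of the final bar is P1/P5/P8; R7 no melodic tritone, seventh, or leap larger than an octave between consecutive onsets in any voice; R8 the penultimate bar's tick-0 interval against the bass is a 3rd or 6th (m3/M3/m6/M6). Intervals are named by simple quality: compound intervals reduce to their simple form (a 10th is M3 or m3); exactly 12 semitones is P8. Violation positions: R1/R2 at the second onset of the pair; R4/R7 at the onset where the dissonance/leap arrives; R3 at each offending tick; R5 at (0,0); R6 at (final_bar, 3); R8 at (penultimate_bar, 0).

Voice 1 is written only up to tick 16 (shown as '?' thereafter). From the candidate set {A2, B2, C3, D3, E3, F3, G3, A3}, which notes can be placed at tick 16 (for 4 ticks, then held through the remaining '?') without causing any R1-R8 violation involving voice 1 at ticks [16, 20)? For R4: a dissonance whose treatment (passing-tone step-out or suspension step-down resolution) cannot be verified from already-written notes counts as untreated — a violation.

A2: violates R2
B2: violates R4
C3: legal
D3: violates R4
E3: violates R2
F3: legal
G3: violates R4
A3: violates R1

{C3, F3}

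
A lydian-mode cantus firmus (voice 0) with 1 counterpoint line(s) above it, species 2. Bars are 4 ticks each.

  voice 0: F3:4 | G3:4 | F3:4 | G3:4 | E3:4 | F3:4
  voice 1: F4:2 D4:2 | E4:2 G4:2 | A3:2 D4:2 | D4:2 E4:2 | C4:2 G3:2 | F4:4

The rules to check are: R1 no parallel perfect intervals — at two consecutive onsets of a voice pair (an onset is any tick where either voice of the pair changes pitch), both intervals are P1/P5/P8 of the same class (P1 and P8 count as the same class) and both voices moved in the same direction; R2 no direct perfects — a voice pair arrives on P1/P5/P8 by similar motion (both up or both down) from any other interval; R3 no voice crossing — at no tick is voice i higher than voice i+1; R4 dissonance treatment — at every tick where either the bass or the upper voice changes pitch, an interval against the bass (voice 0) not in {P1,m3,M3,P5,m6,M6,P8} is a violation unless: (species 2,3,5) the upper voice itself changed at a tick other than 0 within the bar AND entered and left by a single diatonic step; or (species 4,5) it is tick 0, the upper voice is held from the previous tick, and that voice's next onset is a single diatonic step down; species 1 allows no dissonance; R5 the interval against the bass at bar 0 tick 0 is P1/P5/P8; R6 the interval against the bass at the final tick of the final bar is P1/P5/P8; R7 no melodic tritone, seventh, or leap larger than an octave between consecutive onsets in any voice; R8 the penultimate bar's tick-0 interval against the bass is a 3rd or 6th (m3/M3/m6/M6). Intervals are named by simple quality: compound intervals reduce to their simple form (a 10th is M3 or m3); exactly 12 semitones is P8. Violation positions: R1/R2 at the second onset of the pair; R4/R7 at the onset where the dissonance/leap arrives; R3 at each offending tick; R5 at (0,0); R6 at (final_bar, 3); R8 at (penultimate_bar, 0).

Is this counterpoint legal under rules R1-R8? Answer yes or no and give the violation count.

bar 0: v0=F3 v1=F4 (P8)
bar 1: v0=G3 v1=E4 (M6)
bar 2: v0=F3 v1=A3 (M3)
bar 3: v0=G3 v1=D4 (P5)
bar 4: v0=E3 v1=C4 (m6)
bar 5: v0=F3 v1=F4 (P8)
  R7 @ bar2.0: G4->A3 leap 10st
  R2 @ bar5.0: E3/G3 m3 -> F3/F4 P8 similar
  R7 @ bar5.0: G3->F4 leap 10st

No (3 violations)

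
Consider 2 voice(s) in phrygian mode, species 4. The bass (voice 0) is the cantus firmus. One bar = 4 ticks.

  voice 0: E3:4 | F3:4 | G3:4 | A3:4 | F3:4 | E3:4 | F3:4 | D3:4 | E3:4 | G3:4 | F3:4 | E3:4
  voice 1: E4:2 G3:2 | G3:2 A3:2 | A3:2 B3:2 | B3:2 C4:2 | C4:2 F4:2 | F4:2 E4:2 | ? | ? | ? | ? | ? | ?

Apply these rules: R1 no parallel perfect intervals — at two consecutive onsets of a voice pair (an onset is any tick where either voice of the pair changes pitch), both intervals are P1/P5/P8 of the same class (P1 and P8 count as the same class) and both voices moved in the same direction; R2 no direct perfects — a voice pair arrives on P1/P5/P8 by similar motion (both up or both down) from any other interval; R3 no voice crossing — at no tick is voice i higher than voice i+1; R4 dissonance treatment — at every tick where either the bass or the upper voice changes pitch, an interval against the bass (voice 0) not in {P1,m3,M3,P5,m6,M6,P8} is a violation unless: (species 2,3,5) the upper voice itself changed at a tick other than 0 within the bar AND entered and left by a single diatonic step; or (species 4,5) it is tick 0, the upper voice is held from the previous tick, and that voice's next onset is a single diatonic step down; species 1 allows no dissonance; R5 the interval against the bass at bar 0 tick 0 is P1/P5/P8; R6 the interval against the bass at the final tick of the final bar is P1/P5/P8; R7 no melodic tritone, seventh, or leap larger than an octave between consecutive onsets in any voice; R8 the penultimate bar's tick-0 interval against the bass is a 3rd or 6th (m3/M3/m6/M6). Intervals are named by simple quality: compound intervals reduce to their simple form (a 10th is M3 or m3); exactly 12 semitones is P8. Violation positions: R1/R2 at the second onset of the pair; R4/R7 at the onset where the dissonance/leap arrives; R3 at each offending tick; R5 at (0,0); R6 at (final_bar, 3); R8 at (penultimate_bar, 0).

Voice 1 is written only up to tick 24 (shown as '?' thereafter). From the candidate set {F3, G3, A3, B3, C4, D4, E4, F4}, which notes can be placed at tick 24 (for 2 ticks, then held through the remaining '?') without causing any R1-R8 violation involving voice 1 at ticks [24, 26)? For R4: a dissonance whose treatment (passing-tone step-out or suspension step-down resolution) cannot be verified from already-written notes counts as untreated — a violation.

{A3, C4, D4}

F3: violates R7
G3: violates R4
A3: legal
B3: violates R4
C4: legal
D4: legal
E4: violates R4
F4: violates R1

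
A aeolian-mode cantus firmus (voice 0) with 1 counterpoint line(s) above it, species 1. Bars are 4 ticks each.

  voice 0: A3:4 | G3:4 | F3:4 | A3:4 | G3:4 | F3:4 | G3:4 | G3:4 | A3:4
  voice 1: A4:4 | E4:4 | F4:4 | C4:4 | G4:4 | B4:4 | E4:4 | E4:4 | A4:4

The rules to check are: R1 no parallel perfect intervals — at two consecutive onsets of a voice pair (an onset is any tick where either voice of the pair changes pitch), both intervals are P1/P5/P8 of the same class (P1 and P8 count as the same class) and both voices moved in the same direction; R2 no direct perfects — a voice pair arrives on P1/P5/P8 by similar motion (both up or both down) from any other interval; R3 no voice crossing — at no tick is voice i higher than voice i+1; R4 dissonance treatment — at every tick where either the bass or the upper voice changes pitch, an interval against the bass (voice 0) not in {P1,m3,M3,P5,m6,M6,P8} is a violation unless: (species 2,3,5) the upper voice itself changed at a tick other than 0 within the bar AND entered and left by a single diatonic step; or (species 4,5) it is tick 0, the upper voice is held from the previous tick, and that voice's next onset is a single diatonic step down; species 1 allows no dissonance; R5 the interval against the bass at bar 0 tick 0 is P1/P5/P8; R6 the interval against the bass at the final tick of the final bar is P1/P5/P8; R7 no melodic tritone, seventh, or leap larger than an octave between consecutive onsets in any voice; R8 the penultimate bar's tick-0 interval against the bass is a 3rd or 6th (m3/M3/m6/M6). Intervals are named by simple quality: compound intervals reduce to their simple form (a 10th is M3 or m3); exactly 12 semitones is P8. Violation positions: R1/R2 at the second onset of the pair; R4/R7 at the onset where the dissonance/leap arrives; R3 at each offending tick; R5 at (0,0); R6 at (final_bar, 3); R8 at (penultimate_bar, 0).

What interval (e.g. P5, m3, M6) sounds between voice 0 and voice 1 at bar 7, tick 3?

voice 0=G3 voice 1=E4 -> M6

M6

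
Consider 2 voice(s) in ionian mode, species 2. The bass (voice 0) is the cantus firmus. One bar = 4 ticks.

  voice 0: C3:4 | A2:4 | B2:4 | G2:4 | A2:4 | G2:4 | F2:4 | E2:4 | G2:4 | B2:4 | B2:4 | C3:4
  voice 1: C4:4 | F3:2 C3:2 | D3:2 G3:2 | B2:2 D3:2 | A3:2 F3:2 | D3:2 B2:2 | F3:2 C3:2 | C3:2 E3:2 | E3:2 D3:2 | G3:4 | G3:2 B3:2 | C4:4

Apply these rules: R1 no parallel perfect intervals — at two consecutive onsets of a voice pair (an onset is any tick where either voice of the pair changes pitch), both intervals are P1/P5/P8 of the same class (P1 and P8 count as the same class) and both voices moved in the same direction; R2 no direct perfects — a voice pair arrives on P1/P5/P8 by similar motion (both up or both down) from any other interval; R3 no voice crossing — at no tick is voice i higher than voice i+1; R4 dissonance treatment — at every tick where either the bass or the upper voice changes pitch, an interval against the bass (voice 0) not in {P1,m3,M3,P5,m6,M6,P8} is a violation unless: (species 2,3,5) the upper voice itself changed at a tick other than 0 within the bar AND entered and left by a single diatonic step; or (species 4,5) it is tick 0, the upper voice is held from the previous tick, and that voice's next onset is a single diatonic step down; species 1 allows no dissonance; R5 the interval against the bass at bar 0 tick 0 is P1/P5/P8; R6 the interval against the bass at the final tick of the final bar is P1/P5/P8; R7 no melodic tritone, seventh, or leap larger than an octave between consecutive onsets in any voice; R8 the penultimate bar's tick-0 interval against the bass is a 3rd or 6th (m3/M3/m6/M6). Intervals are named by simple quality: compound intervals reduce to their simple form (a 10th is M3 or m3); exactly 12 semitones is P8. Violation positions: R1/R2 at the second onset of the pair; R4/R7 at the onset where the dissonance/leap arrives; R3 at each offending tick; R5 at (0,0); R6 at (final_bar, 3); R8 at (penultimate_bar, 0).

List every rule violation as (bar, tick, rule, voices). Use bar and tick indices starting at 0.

bar 0: v0=C3 v1=C4 downbeat P8
bar 1: v0=A2 v1=F3 downbeat m6
bar 2: v0=B2 v1=D3 downbeat m3
bar 3: v0=G2 v1=B2 downbeat M3
bar 4: v0=A2 v1=A3 downbeat P8
bar 5: v0=G2 v1=D3 downbeat P5
bar 6: v0=F2 v1=F3 downbeat P8
bar 7: v0=E2 v1=C3 downbeat m6
bar 8: v0=G2 v1=E3 downbeat M6
bar 9: v0=B2 v1=G3 downbeat m6
bar 10: v0=B2 v1=G3 downbeat m6
bar 11: v0=C3 v1=C4 downbeat P8
  -> R2 @ bar 4 tick 0 v(0, 1): G2/D3 P5 -> A2/A3 P8 similar
  -> R2 @ bar 5 tick 0 v(0, 1): A2/F3 m6 -> G2/D3 P5 similar
  -> R7 @ bar 6 tick 0 v(1,): B2->F3 leap 6st
  -> R1 @ bar 11 tick 0 v(0, 1): B2/B3 P8 -> C3/C4 P8 similar

(4, 0, R2, (0, 1))
(5, 0, R2, (0, 1))
(6, 0, R7, (1,))
(11, 0, R1, (0, 1))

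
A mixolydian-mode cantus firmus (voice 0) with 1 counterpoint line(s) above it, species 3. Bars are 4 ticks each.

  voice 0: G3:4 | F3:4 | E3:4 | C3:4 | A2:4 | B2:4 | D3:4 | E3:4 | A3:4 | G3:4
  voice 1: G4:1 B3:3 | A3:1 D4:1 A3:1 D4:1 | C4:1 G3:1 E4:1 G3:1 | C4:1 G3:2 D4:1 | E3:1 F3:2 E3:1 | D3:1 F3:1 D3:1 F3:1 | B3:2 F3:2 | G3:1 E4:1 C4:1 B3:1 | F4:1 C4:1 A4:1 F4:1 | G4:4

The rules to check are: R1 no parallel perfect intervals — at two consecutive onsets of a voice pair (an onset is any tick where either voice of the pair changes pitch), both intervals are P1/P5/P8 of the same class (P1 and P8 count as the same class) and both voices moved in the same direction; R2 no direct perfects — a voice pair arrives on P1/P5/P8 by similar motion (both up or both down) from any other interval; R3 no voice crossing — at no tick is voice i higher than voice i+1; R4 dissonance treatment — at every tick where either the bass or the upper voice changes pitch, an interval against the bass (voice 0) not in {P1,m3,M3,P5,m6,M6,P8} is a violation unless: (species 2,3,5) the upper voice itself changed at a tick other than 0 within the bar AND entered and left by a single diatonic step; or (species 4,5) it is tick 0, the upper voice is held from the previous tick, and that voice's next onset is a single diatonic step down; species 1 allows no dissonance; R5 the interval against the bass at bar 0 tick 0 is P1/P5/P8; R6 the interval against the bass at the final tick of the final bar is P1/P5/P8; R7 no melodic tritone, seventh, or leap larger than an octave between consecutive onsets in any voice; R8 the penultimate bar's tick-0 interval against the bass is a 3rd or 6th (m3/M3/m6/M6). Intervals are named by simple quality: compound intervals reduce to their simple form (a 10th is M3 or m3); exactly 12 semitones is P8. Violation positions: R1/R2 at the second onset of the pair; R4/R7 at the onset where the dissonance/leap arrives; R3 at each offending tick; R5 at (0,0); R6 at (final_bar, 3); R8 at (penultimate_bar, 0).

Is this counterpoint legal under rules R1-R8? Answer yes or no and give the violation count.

bar 0: v0=G3 v1=G4 (P8)
bar 1: v0=F3 v1=A3 (M3)
bar 2: v0=E3 v1=C4 (m6)
bar 3: v0=C3 v1=C4 (P8)
bar 4: v0=A2 v1=E3 (P5)
bar 5: v0=B2 v1=D3 (m3)
bar 6: v0=D3 v1=B3 (M6)
bar 7: v0=E3 v1=G3 (m3)
bar 8: v0=A3 v1=F4 (m6)
bar 9: v0=G3 v1=G4 (P8)
  R4 @ bar3.3: C3/D4 M2 untreated
  R2 @ bar4.0: C3/D4 M2 -> A2/E3 P5 similar
  R7 @ bar4.0: D4->E3 leap 10st
  R4 @ bar5.1: B2/F3 TT untreated
  R4 @ bar5.3: B2/F3 TT untreated
  R7 @ bar6.0: F3->B3 leap 6st
  R7 @ bar6.2: B3->F3 leap 6st
  R7 @ bar8.0: B3->F4 leap 6st

No (8 violations)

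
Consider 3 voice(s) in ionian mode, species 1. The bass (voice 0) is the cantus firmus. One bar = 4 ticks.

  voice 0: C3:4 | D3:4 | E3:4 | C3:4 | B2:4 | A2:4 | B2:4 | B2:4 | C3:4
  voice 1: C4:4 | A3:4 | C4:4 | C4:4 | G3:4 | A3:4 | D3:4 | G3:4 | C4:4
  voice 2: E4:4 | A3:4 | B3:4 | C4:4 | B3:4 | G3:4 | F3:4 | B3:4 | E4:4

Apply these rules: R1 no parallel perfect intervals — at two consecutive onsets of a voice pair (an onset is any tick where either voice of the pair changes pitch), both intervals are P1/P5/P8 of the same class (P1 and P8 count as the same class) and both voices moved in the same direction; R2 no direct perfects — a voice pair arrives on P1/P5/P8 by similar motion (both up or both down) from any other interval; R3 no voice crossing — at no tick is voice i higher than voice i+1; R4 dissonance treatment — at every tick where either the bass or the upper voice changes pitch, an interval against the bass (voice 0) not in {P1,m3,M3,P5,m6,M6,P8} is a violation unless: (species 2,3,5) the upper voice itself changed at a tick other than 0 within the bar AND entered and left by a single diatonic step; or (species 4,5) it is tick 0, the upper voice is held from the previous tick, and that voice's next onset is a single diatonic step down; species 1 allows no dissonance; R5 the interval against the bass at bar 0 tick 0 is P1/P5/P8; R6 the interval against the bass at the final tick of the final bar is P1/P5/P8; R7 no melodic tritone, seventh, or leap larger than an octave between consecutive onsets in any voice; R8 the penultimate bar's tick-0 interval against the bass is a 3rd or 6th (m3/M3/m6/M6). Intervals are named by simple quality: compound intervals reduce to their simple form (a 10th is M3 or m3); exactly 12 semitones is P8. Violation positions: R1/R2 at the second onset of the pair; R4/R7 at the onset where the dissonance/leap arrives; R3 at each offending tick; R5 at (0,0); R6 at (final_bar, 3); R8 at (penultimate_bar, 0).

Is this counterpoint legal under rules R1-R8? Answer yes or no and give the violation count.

No (18 violations)

bar 0: v0=C3 v1=C4 v2=E4 (M3)
bar 1: v0=D3 v1=A3 v2=A3 (P5)
bar 2: v0=E3 v1=C4 v2=B3 (P5)
bar 3: v0=C3 v1=C4 v2=C4 (P8)
bar 4: v0=B2 v1=G3 v2=B3 (P8)
bar 5: v0=A2 v1=A3 v2=G3 (m7)
bar 6: v0=B2 v1=D3 v2=F3 (TT)
bar 7: v0=B2 v1=G3 v2=B3 (P8)
bar 8: v0=C3 v1=C4 v2=E4 (M3)
  R5 @ bar0.0: opens on M3
  R2 @ bar1.0: C4/E4 M3 -> A3/A3 P1 similar
  R1 @ bar2.0: D3/A3 P5 -> E3/B3 P5 similar
  R3 @ bar2.0: C4 above B3
  R3 @ bar2.1: C4 above B3
  R3 @ bar2.2: C4 above B3
  R3 @ bar2.3: C4 above B3
  R1 @ bar4.0: C3/C4 P8 -> B2/B3 P8 similar
  R3 @ bar5.0: A3 above G3
  R4 @ bar5.0: A2/G3 m7 untreated
  R3 @ bar5.1: A3 above G3
  R3 @ bar5.2: A3 above G3
  R3 @ bar5.3: A3 above G3
  R4 @ bar6.0: B2/F3 TT untreated
  R7 @ bar7.0: F3->B3 leap 6st
  R8 @ bar7.0: penult P8 not 3rd/6th
  R2 @ bar8.0: B2/G3 m6 -> C3/C4 P8 similar
  R6 @ bar8.3: closes on M3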